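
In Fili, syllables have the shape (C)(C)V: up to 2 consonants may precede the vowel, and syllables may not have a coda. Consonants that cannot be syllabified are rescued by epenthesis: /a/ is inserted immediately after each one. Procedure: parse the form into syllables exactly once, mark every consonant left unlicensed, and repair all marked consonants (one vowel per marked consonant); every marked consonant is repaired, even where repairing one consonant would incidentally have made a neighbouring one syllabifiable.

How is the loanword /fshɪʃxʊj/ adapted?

The consonants /f/, /j/ cannot be parsed into a legal (C)(C)V syllable (no codas are permitted; onsets may contain at most 2 consonants).
Inserting the epenthetic vowel yields /f/ → /fa/, /j/ → /ja/.

fashɪʃxʊja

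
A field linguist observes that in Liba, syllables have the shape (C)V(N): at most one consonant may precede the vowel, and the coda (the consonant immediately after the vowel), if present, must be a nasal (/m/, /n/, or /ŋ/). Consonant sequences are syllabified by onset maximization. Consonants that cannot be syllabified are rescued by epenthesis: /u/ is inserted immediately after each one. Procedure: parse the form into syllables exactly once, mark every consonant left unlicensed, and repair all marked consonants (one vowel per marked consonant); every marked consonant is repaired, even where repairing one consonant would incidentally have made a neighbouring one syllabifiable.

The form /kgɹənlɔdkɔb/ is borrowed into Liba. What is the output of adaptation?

Syllabifying with onset maximization leaves /k/, /g/, /d/, /b/ stranded (only a nasal (/m/, /n/, or /ŋ/) is licensed in coda position; onsets are limited to one consonant).
Epenthesis after each stranded consonant: /k/ → /ku/, /g/ → /gu/, /d/ → /du/, /b/ → /bu/.

kuguɹənlɔdukɔbu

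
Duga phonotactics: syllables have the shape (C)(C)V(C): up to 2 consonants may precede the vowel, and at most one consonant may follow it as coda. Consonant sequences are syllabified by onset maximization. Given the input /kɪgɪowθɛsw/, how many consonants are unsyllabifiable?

The consonants /w/ cannot be parsed into a legal (C)(C)V(C) syllable (at most one coda consonant is licensed; onsets may contain at most 2 consonants).

1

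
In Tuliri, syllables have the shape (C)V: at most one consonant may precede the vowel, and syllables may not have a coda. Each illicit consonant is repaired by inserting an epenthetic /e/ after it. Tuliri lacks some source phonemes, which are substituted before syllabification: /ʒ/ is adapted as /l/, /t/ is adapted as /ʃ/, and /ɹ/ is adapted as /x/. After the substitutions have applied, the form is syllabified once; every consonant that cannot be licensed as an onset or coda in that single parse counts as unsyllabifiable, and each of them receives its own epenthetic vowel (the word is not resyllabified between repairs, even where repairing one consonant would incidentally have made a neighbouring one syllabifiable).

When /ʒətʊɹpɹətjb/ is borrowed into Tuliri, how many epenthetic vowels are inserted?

5

After substitution the input is /ləʃʊxpxəʃjb/.
The unsyllabifiable consonants are /x/, /p/, /ʃ/, /j/, /b/; each receives one epenthetic vowel.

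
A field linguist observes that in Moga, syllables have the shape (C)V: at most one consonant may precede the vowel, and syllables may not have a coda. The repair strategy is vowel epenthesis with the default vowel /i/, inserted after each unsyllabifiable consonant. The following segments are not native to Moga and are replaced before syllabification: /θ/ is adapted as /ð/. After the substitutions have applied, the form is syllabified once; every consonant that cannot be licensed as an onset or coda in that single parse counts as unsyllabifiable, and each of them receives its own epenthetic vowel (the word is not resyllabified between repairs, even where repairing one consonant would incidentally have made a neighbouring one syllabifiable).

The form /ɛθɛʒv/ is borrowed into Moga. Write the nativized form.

Substitution: /θ/ → /ð/, giving /ɛðɛʒv/.
Under (C)V, the unsyllabifiable consonants are /ʒ/, /v/ (no codas are permitted; onsets are limited to one consonant).
Epenthesis after each stranded consonant: /ʒ/ → /ʒi/, /v/ → /vi/.

ɛðɛʒivi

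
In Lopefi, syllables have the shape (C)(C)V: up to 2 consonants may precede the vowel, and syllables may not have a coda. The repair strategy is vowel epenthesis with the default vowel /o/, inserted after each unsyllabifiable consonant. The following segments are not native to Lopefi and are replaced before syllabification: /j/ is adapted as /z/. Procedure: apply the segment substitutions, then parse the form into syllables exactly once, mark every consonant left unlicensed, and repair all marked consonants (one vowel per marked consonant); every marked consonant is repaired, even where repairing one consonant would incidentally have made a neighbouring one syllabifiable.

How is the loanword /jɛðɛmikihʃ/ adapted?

zɛðɛmikihoʃo

Substitution: /j/ → /z/, giving /zɛðɛmikihʃ/.
The consonants /h/, /ʃ/ cannot be parsed into a legal (C)(C)V syllable (no codas are permitted; onsets may contain at most 2 consonants).
Inserting the epenthetic vowel yields /h/ → /ho/, /ʃ/ → /ʃo/.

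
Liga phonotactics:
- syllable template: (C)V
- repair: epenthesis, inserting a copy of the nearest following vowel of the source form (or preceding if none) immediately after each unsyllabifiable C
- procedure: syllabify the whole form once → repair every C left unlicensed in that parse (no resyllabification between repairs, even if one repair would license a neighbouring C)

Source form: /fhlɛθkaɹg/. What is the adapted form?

The consonants /f/, /h/, /θ/, /ɹ/, /g/ cannot be parsed into a legal (C)V syllable (no codas are permitted; onsets are limited to one consonant).
Each unlicensed consonant becomes the onset of a new syllable: /f/ → /fɛ/, /h/ → /hɛ/, /θ/ → /θa/, /ɹ/ → /ɹa/, /g/ → /ga/.

fɛhɛlɛθakaɹaga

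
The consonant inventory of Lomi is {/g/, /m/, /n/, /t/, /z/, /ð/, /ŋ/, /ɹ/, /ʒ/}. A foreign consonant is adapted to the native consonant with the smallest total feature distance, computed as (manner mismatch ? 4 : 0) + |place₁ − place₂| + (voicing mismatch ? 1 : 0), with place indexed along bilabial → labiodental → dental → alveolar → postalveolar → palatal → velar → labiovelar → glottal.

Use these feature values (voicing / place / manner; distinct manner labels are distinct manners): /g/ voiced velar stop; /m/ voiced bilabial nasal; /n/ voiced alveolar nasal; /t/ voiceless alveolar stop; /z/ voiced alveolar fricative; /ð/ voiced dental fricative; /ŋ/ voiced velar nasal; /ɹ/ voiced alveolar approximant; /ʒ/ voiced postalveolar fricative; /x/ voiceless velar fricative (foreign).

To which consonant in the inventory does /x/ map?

ʒ

/ʒ/ is closest: same manner (fricative), place distance 2 (velar→postalveolar), voicing differs (+1); total 3. Next closest is /z/ at distance 4.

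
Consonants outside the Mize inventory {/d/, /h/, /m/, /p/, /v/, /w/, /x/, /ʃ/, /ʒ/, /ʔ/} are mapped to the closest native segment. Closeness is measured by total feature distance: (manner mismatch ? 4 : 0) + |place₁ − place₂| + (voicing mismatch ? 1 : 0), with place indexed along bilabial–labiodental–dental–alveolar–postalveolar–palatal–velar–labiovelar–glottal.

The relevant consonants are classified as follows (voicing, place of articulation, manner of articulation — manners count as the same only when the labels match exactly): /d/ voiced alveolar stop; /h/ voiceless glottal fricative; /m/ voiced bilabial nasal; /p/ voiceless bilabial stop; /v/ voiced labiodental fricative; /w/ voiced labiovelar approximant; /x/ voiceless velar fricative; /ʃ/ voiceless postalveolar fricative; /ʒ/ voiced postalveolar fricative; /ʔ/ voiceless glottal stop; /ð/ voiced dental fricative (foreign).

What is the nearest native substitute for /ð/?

/v/ is closest: same manner (fricative), place distance 1 (dental→labiodental), same voicing; total 1. Next closest is /ʒ/ at distance 2.

v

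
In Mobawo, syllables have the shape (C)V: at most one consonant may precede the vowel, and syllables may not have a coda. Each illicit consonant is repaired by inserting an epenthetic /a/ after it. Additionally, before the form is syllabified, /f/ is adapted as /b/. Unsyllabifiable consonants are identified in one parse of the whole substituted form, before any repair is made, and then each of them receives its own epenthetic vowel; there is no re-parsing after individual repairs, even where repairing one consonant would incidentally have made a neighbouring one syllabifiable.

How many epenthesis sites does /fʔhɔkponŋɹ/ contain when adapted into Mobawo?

After substitution the input is /bʔhɔkponŋɹ/.
The unsyllabifiable consonants are /b/, /ʔ/, /k/, /n/, /ŋ/, /ɹ/; each receives one epenthetic vowel.

6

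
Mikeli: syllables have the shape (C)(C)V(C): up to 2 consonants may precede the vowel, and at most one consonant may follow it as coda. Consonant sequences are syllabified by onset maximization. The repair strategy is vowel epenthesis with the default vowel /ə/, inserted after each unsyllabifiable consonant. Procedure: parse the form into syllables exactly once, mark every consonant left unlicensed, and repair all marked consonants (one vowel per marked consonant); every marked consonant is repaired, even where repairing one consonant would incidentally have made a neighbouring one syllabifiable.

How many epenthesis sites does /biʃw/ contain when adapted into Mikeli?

The unsyllabifiable consonants are /w/; each receives one epenthetic vowel.

1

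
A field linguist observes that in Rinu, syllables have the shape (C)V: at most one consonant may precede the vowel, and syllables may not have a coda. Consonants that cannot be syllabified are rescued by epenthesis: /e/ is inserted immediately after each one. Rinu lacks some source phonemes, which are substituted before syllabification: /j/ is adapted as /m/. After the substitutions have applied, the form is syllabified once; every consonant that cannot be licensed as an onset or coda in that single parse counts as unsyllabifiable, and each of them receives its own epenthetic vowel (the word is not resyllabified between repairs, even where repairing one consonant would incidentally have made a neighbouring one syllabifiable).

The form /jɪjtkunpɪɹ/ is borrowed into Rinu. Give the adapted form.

Substitution: /j/ → /m/, giving /mɪmtkunpɪɹ/.
Under (C)V, the unsyllabifiable consonants are /m/, /t/, /n/, /ɹ/ (no codas are permitted; onsets are limited to one consonant).
Each unlicensed consonant becomes the onset of a new syllable: /m/ → /me/, /t/ → /te/, /n/ → /ne/, /ɹ/ → /ɹe/.

mɪmetekunepɪɹe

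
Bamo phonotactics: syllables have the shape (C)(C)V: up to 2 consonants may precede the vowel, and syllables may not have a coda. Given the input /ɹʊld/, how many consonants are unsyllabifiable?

Syllabifying with onset maximization leaves /l/, /d/ stranded (no codas are permitted; onsets may contain at most 2 consonants).

2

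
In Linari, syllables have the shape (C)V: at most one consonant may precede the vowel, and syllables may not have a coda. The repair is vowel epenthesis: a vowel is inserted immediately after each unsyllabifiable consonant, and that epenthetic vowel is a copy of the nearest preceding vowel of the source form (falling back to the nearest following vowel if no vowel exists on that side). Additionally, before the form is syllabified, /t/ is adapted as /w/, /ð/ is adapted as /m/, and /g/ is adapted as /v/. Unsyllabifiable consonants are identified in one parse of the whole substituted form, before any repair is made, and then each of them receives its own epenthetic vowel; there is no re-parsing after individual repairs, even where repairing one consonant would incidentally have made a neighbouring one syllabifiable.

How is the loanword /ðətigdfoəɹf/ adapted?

məwividifoəɹəfə

Substitution: /ð/ → /m/, /t/ → /w/, /g/ → /v/, giving /məwivdfoəɹf/.
Under (C)V, the unsyllabifiable consonants are /v/, /d/, /ɹ/, /f/ (no codas are permitted; onsets are limited to one consonant).
Epenthesis after each stranded consonant: /v/ → /vi/, /d/ → /di/, /ɹ/ → /ɹə/, /f/ → /fə/.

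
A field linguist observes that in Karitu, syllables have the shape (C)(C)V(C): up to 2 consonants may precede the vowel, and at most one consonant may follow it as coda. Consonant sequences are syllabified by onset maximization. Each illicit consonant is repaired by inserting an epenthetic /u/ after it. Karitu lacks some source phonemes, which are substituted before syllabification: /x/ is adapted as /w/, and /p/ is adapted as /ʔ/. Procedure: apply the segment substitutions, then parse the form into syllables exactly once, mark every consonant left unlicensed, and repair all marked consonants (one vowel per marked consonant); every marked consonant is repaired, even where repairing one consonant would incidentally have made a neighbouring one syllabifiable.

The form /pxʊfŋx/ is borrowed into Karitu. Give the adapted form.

ʔwʊfŋuwu

Substitution: /p/ → /ʔ/, /x/ → /w/, giving /ʔwʊfŋw/.
Under (C)(C)V(C), the unsyllabifiable consonants are /ŋ/, /w/ (at most one coda consonant is licensed; onsets may contain at most 2 consonants).
Each unlicensed consonant becomes the onset of a new syllable: /ŋ/ → /ŋu/, /w/ → /wu/.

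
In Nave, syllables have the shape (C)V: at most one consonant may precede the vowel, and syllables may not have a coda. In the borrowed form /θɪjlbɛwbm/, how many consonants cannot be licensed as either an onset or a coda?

5

The consonants /j/, /l/, /w/, /b/, /m/ cannot be parsed into a legal (C)V syllable (no codas are permitted; onsets are limited to one consonant).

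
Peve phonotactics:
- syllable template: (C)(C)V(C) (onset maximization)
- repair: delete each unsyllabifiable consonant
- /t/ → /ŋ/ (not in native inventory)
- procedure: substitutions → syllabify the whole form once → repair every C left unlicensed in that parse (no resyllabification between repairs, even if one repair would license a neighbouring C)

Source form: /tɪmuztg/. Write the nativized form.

Substitution: /t/ → /ŋ/, giving /ŋɪmuzŋg/.
Syllabifying with onset maximization leaves /ŋ/, /g/ stranded (at most one coda consonant is licensed; onsets may contain at most 2 consonants).
Each unlicensed consonant is deleted: /ŋ/, /g/.

ŋɪmuz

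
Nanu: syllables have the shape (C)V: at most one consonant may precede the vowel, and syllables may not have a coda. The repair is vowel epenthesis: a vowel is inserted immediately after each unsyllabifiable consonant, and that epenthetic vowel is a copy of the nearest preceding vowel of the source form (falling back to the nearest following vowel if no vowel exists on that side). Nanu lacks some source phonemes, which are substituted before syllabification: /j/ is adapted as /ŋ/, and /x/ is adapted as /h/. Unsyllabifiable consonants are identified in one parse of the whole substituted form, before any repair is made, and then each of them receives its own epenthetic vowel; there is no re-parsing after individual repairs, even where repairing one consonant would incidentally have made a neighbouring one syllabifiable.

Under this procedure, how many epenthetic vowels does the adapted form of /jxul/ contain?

After substitution the input is /ŋhul/.
The unsyllabifiable consonants are /ŋ/, /l/; each receives one epenthetic vowel.

2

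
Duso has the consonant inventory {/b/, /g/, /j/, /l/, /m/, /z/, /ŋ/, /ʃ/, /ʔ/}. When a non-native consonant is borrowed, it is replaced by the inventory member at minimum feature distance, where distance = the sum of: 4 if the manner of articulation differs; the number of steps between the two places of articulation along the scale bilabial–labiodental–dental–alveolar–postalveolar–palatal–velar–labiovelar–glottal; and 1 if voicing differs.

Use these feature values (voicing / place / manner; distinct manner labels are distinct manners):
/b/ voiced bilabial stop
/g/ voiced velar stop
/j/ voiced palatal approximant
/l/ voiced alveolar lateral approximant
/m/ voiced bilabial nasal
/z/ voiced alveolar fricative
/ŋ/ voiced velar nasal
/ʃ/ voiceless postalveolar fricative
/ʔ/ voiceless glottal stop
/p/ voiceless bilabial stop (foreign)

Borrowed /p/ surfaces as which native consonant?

b

/b/ is closest: same manner (stop), place distance 0 (bilabial→bilabial), voicing differs (+1); total 1. Next closest is /m/ at distance 5.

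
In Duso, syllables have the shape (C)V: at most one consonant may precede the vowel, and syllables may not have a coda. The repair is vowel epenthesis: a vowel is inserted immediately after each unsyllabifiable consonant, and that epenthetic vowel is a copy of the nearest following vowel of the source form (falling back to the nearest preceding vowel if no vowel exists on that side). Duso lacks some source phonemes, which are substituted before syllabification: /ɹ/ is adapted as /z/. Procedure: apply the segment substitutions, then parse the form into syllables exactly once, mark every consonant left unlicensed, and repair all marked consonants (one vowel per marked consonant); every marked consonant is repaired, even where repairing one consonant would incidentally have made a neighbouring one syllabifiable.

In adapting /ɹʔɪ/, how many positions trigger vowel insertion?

1

After substitution the input is /zʔɪ/.
The unsyllabifiable consonants are /z/; each receives one epenthetic vowel.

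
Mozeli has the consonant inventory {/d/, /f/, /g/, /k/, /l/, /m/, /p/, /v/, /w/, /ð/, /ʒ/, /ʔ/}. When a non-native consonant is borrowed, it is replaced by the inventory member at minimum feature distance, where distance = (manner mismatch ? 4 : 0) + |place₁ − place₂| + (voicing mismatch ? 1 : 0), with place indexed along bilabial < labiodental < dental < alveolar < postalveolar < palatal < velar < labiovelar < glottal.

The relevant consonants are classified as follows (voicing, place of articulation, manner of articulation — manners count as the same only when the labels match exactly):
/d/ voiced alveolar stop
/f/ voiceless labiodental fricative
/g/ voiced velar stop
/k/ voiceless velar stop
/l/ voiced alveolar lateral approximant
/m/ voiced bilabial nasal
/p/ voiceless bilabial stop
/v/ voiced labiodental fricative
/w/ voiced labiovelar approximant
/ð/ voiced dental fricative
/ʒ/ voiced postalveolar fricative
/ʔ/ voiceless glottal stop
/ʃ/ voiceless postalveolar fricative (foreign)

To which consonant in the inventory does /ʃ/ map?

ʒ

/ʒ/ is closest: same manner (fricative), place distance 0 (postalveolar→postalveolar), voicing differs (+1); total 1. Next closest is /f/ at distance 3.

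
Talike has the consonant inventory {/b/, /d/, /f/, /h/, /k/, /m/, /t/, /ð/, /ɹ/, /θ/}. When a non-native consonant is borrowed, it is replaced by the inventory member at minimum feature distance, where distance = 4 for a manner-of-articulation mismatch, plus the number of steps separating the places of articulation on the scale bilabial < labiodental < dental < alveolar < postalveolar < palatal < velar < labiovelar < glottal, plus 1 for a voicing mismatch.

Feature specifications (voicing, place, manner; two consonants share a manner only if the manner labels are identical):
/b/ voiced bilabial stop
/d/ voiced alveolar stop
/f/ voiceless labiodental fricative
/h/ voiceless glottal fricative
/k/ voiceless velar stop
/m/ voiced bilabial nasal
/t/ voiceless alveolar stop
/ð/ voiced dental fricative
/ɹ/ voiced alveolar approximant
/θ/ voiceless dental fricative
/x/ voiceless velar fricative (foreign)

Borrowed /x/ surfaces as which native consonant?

/h/ is closest: same manner (fricative), place distance 2 (velar→glottal), same voicing; total 2. Next closest is /k/ at distance 4.

h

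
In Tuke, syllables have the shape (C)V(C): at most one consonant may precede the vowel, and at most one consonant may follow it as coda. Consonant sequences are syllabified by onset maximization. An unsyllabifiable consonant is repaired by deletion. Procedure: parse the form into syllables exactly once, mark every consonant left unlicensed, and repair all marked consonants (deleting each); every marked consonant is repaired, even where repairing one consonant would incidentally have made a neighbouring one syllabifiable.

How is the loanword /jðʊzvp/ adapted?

ðʊz

Syllabifying with onset maximization leaves /j/, /v/, /p/ stranded (at most one coda consonant is licensed; onsets are limited to one consonant).
Deletion applies to /j/, /v/, /p/.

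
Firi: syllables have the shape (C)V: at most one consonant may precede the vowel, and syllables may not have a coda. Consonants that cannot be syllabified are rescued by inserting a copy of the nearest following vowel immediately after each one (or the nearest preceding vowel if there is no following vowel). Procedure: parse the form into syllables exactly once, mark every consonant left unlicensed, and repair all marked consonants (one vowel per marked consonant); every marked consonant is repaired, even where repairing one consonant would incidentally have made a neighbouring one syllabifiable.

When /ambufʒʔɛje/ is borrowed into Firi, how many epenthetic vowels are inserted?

3

The unsyllabifiable consonants are /m/, /f/, /ʒ/; each receives one epenthetic vowel.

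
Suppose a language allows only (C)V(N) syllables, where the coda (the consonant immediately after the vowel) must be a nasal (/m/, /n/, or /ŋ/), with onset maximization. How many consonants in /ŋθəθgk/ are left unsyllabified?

Under (C)V(N), the unsyllabifiable consonants are /ŋ/, /θ/, /g/, /k/ (only a nasal (/m/, /n/, or /ŋ/) is licensed in coda position; onsets are limited to one consonant).

4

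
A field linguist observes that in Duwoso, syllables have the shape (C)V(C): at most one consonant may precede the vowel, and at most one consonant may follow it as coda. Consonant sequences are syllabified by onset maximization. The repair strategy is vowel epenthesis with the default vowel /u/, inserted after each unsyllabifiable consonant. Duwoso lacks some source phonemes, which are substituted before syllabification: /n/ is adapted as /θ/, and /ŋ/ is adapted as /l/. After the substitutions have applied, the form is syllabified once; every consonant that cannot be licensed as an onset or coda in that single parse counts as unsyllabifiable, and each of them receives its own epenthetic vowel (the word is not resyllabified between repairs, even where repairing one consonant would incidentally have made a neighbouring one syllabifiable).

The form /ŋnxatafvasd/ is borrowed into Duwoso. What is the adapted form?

Substitution: /ŋ/ → /l/, /n/ → /θ/, giving /lθxatafvasd/.
The consonants /l/, /θ/, /d/ cannot be parsed into a legal (C)V(C) syllable (at most one coda consonant is licensed; onsets are limited to one consonant).
Inserting the epenthetic vowel yields /l/ → /lu/, /θ/ → /θu/, /d/ → /du/.

luθuxatafvasdu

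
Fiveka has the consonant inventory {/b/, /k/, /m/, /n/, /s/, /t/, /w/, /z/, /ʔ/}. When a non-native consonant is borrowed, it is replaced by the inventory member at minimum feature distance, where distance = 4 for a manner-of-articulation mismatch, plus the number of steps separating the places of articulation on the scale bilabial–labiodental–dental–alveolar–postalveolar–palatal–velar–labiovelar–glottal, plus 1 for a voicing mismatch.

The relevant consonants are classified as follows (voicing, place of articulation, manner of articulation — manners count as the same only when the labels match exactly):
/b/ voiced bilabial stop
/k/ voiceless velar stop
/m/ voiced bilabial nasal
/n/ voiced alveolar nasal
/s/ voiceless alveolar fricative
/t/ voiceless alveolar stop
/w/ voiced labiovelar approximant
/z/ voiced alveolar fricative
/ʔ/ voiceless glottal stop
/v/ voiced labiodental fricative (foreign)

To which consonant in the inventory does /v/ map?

/z/ is closest: same manner (fricative), place distance 2 (labiodental→alveolar), same voicing; total 2. Next closest is /s/ at distance 3.

z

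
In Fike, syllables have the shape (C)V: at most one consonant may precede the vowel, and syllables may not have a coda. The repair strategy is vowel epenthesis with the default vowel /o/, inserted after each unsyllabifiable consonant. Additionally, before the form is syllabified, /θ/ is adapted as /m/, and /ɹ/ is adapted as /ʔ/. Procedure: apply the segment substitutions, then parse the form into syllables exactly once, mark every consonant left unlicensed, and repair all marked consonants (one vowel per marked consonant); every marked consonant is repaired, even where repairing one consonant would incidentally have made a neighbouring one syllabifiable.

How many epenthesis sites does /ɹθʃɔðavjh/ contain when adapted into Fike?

5

After substitution the input is /ʔmʃɔðavjh/.
The unsyllabifiable consonants are /ʔ/, /m/, /v/, /j/, /h/; each receives one epenthetic vowel.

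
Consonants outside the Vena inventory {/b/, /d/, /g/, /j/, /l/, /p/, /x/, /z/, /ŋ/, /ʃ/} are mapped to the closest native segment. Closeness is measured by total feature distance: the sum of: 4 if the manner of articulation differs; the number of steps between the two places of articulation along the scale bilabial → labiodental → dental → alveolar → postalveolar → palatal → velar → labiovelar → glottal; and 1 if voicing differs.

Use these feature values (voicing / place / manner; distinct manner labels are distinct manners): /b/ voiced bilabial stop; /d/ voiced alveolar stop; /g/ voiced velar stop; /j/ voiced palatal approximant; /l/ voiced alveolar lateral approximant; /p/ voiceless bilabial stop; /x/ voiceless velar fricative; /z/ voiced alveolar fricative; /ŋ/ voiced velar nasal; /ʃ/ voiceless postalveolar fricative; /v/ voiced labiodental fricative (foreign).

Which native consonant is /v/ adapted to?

z

/z/ is closest: same manner (fricative), place distance 2 (labiodental→alveolar), same voicing; total 2. Next closest is /ʃ/ at distance 4.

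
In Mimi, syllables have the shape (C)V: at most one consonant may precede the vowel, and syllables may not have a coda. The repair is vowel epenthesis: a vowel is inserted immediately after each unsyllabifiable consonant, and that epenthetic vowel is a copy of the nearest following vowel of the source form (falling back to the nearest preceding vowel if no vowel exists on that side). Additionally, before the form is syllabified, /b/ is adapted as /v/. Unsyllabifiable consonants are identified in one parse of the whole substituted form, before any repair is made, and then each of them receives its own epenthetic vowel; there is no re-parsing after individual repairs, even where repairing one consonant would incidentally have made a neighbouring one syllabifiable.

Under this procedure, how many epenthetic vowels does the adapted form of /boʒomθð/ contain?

After substitution the input is /voʒomθð/.
The unsyllabifiable consonants are /m/, /θ/, /ð/; each receives one epenthetic vowel.

3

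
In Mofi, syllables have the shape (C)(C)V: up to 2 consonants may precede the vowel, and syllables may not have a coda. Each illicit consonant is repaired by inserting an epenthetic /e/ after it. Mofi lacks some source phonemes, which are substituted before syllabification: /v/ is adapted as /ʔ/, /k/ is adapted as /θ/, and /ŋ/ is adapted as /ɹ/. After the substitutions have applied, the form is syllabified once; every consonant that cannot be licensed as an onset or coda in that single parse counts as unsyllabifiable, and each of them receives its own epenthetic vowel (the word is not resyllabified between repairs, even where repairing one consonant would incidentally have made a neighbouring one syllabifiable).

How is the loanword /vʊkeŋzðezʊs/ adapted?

ʔʊθeɹezðezʊse

Substitution: /v/ → /ʔ/, /k/ → /θ/, /ŋ/ → /ɹ/, giving /ʔʊθeɹzðezʊs/.
The consonants /ɹ/, /s/ cannot be parsed into a legal (C)(C)V syllable (no codas are permitted; onsets may contain at most 2 consonants).
Inserting the epenthetic vowel yields /ɹ/ → /ɹe/, /s/ → /se/.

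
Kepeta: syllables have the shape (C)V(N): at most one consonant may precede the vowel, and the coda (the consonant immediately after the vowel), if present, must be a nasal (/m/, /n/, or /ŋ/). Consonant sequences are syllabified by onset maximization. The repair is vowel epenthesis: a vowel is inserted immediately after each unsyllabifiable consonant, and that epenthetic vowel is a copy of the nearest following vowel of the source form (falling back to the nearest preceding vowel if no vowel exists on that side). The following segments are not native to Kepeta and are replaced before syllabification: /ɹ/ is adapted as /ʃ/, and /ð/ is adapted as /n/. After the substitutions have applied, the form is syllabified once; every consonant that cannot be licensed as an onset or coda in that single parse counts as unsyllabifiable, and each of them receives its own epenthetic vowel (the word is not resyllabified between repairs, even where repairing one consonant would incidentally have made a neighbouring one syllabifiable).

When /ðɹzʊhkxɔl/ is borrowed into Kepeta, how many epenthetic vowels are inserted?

After substitution the input is /nʃzʊhkxɔl/.
The unsyllabifiable consonants are /n/, /ʃ/, /h/, /k/, /l/; each receives one epenthetic vowel.

5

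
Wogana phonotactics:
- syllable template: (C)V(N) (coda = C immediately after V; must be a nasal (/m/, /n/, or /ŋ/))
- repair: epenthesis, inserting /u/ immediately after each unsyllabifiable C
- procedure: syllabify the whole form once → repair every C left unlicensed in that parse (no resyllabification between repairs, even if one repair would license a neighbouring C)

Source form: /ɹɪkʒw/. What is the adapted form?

ɹɪkuʒuwu

Syllabifying with onset maximization leaves /k/, /ʒ/, /w/ stranded (only a nasal (/m/, /n/, or /ŋ/) is licensed in coda position; onsets are limited to one consonant).
Inserting the epenthetic vowel yields /k/ → /ku/, /ʒ/ → /ʒu/, /w/ → /wu/.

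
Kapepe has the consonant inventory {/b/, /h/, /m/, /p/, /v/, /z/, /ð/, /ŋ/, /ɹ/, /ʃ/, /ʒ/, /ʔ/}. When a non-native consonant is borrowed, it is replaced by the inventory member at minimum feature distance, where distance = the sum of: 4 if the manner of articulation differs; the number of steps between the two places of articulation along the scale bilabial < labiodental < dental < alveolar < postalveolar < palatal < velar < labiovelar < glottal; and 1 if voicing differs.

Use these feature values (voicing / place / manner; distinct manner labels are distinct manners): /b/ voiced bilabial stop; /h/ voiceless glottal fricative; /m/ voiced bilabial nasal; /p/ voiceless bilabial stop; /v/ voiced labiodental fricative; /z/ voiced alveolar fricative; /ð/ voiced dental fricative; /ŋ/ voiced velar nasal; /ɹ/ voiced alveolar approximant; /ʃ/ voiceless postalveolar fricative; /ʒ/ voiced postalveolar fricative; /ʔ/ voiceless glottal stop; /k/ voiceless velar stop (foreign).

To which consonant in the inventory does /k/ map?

ʔ

/ʔ/ is closest: same manner (stop), place distance 2 (velar→glottal), same voicing; total 2. Next closest is /ŋ/ at distance 5.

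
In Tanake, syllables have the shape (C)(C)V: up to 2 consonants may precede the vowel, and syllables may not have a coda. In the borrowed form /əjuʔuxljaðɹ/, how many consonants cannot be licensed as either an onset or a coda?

The consonants /x/, /ð/, /ɹ/ cannot be parsed into a legal (C)(C)V syllable (no codas are permitted; onsets may contain at most 2 consonants).

3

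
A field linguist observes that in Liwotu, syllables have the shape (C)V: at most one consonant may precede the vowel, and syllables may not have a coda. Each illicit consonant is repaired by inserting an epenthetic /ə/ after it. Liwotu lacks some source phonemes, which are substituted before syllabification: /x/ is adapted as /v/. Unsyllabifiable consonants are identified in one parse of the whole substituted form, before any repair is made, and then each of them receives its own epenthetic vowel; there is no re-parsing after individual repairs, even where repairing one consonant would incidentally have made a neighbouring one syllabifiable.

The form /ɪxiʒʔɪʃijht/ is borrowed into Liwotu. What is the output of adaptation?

ɪviʒəʔɪʃijəhətə

Substitution: /x/ → /v/, giving /ɪviʒʔɪʃijht/.
Under (C)V, the unsyllabifiable consonants are /ʒ/, /j/, /h/, /t/ (no codas are permitted; onsets are limited to one consonant).
Each unlicensed consonant becomes the onset of a new syllable: /ʒ/ → /ʒə/, /j/ → /jə/, /h/ → /hə/, /t/ → /tə/.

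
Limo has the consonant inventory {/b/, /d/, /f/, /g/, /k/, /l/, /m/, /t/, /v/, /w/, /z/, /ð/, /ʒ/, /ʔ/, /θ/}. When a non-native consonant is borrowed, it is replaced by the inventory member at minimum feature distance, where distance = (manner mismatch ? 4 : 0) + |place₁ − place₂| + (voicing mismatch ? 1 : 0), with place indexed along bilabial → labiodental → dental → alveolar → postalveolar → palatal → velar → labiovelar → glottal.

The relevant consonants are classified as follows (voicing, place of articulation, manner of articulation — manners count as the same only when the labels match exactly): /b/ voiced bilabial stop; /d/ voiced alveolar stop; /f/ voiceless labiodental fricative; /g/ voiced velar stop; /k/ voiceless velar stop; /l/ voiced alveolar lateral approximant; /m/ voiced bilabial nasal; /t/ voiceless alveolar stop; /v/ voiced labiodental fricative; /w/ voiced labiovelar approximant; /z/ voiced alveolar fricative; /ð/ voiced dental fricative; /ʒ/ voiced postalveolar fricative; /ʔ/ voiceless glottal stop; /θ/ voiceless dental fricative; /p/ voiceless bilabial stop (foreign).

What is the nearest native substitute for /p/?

/b/ is closest: same manner (stop), place distance 0 (bilabial→bilabial), voicing differs (+1); total 1. Next closest is /t/ at distance 3.

b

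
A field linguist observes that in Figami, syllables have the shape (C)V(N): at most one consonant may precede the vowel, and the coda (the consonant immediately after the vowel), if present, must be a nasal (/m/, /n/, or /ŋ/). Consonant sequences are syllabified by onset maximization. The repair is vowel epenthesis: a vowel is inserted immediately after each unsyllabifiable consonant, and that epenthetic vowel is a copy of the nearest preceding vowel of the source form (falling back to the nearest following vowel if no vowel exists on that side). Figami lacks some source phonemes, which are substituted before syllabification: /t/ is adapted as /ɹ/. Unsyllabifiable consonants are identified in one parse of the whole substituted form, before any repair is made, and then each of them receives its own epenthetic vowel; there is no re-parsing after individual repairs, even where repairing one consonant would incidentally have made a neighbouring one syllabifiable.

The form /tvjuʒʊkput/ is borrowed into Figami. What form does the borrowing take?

ɹuvujuʒʊkʊpuɹu

Substitution: /t/ → /ɹ/, giving /ɹvjuʒʊkpuɹ/.
The consonants /ɹ/, /v/, /k/, /ɹ/ cannot be parsed into a legal (C)V(N) syllable (only a nasal (/m/, /n/, or /ŋ/) is licensed in coda position; onsets are limited to one consonant).
Each unlicensed consonant becomes the onset of a new syllable: /ɹ/ → /ɹu/, /v/ → /vu/, /k/ → /kʊ/, /ɹ/ → /ɹu/.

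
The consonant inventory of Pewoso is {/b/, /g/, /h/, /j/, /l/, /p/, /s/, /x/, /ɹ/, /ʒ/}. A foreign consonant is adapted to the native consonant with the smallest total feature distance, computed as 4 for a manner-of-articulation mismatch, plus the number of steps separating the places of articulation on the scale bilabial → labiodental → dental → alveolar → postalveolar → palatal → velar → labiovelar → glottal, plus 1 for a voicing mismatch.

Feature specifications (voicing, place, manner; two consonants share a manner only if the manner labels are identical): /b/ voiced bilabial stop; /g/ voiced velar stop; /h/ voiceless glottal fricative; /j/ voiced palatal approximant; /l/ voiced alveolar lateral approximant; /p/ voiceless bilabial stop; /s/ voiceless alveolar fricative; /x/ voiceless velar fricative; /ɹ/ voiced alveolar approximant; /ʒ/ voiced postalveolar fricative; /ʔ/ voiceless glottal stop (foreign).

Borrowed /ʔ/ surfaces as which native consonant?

/g/ is closest: same manner (stop), place distance 2 (glottal→velar), voicing differs (+1); total 3. Next closest is /h/ at distance 4.

g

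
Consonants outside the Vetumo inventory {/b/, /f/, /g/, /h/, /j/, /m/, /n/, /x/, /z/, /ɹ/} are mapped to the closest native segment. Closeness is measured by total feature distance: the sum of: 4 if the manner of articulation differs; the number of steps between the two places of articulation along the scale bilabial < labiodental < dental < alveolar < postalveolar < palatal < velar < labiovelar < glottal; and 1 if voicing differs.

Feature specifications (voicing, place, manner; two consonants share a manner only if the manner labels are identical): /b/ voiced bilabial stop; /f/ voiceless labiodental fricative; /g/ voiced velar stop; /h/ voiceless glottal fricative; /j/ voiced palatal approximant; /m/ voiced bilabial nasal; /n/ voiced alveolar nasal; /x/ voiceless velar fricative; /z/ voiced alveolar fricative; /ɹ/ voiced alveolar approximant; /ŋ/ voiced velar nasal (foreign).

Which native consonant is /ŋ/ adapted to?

/n/ is closest: same manner (nasal), place distance 3 (velar→alveolar), same voicing; total 3. Next closest is /g/ at distance 4.

n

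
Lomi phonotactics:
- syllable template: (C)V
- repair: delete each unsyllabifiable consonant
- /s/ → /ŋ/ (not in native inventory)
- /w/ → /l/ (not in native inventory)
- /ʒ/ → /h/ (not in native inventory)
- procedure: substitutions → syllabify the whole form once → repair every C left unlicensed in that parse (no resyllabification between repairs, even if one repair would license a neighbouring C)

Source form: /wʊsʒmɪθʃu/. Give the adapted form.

lʊmɪʃu

Substitution: /w/ → /l/, /s/ → /ŋ/, /ʒ/ → /h/, giving /lʊŋhmɪθʃu/.
Syllabifying with onset maximization leaves /ŋ/, /h/, /θ/ stranded (no codas are permitted; onsets are limited to one consonant).
Deletion applies to /ŋ/, /h/, /θ/.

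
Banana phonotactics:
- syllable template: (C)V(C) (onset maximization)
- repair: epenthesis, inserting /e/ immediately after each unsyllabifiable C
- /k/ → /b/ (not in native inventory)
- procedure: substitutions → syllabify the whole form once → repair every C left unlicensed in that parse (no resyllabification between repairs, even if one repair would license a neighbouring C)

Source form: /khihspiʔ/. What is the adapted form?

Substitution: /k/ → /b/, giving /bhihspiʔ/.
Under (C)V(C), the unsyllabifiable consonants are /b/, /s/ (at most one coda consonant is licensed; onsets are limited to one consonant).
Each unlicensed consonant becomes the onset of a new syllable: /b/ → /be/, /s/ → /se/.

behihsepiʔ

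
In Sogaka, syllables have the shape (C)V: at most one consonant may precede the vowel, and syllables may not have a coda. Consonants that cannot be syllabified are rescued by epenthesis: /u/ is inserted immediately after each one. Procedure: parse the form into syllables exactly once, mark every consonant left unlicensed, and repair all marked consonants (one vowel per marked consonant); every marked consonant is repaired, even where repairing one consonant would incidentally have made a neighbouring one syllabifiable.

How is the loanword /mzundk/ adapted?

Under (C)V, the unsyllabifiable consonants are /m/, /n/, /d/, /k/ (no codas are permitted; onsets are limited to one consonant).
Epenthesis after each stranded consonant: /m/ → /mu/, /n/ → /nu/, /d/ → /du/, /k/ → /ku/.

muzunuduku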